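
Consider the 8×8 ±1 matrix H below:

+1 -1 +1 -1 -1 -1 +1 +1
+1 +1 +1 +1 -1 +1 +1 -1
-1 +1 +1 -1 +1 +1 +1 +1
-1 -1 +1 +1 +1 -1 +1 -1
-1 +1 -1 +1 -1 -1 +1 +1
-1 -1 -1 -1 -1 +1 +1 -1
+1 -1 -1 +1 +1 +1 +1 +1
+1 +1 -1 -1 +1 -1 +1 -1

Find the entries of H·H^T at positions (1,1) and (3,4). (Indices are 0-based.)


Row 1 of H: [1, 1, 1, 1, -1, 1, 1, -1].
Row 3 of H: [-1, -1, 1, 1, 1, -1, 1, -1].
Row 4 of H: [-1, 1, -1, 1, -1, -1, 1, 1].
(H·H^T)[1][1] = Σ_j H[1][j]·H[1][j] = (1)² + (1)² + (1)² + (1)² + (-1)² + (1)² + (1)² + (-1)² = 1 + 1 + 1 + 1 + 1 + 1 + 1 + 1 = 8.
(H·H^T)[3][4] = Σ_j H[3][j]·H[4][j] = (-1)·(-1) + (-1)·(1) + (1)·(-1) + (1)·(1) + (1)·(-1) + (-1)·(-1) + (1)·(1) + (-1)·(1) = 1 + -1 + -1 + 1 + -1 + 1 + 1 + -1 = 0.
So rows 3 and 4 are orthogonal; the diagonal entry equals n = 8.

(1,1) entry = 8; (3,4) entry = 0.


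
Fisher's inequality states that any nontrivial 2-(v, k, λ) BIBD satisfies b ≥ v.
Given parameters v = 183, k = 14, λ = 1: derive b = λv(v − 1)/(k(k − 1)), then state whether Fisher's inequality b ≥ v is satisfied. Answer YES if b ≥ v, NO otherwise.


r = λ(v − 1)/(k − 1) = 1·182/13 = 14.
b = vr/k = 183·14/14 = 183.
Fisher's inequality: b ≥ v ⇔ 183 ≥ 183? YES.

YES


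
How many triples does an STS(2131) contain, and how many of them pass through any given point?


An STS(v) is a 2-(v, 3, 1) BIBD: block size k = 3, λ = 1.
Replication: r(k − 1) = λ(v − 1) ⇒ r·2 = 2131 − 1 = 2130 ⇒ r = 1065.
Block count: b = v(v − 1)/6 = 2131·2130/6 = 4539030/6 = 756505.
(Check via bk = vr: 756505·3 = 2269515 = 2131·1065 = 2269515 ✓.)

r = 1065, b = 756505.


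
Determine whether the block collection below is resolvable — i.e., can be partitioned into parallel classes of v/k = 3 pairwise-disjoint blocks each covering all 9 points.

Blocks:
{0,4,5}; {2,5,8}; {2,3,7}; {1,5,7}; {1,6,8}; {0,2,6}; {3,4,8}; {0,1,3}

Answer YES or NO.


v = 9, block size k = 3, number of blocks = 8.
For resolvability, blocks must partition into parallel classes of size v/k = 3.
Total blocks must therefore be a multiple of 3: 8 = 3·2 + 2 ⇒ not divisible ✗.
Resolvable? NO.

NO


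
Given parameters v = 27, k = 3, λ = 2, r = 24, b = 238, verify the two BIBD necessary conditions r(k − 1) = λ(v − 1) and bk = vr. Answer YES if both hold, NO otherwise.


Condition (i): r(k − 1) = 24·2 = 48; λ(v − 1) = 2·26 = 52. Match? NO.
Condition (ii): bk = 238·3 = 714; vr = 27·24 = 648. Match? NO.
Both conditions hold? NO.

NO


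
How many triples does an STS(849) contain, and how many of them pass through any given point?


An STS(v) is a 2-(v, 3, 1) BIBD: block size k = 3, λ = 1.
Replication: r(k − 1) = λ(v − 1) ⇒ r·2 = 849 − 1 = 848 ⇒ r = 424.
Block count: bk = vr ⇒ b·3 = 849·424 = 359976 ⇒ b = 119992.

r = 424, b = 119992.


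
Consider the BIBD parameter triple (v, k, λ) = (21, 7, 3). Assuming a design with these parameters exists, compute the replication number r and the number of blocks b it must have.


Any 2-(v, k, λ) BIBD satisfies two necessary conditions:
  (i)  Each point sits in r blocks, and counting incidences through any fixed point gives r(k − 1) = λ(v − 1), so r = λ(v − 1)/(k − 1).
  (ii) Total incidences bk = vr, so b = vr/k.
Step 1: r = λ(v − 1)/(k − 1) = 3·(21 − 1)/(7 − 1) = 3·20/6 = 60/6 = 10.
Step 2: b = vr/k = 21·10/7 = 210/7 = 30.
Check integrality: r = 10 ∈ Z ✓, b = 30 ∈ Z ✓.
(These identities are necessary conditions: they determine r and b for any design with these parameters, but do not by themselves prove that one exists.)

r = 10, b = 30.


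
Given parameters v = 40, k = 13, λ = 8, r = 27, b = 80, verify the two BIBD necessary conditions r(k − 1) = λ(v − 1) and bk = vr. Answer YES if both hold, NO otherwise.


Condition (i): r(k − 1) = 27·12 = 324; λ(v − 1) = 8·39 = 312. Match? NO.
Condition (ii): bk = 80·13 = 1040; vr = 40·27 = 1080. Match? NO.
Both conditions hold? NO.

NO


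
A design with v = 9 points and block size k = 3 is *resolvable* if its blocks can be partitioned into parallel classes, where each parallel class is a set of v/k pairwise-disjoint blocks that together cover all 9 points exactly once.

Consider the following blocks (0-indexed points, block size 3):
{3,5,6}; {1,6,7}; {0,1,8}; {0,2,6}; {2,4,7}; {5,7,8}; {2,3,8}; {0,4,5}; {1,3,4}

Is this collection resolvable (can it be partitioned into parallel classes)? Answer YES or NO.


v = 9, block size k = 3, number of blocks = 9.
For resolvability, blocks must partition into parallel classes of size v/k = 3.
Total blocks must therefore be a multiple of 3: 9 = 3·3 + 0 ⇒ divisible ✓.
Greedy packing gives 3 candidate class(es). Each should be a full parallel class (size 3, covers all 9 points).
  Class 1 (3 blocks): {3,5,6}; {0,1,8}; {2,4,7}. Points covered: [0, 1, 2, 3, 4, 5, 6, 7, 8].
  Class 2 (3 blocks): {1,6,7}; {2,3,8}; {0,4,5}. Points covered: [0, 1, 2, 3, 4, 5, 6, 7, 8].
  Class 3 (3 blocks): {0,2,6}; {5,7,8}; {1,3,4}. Points covered: [0, 1, 2, 3, 4, 5, 6, 7, 8].
All classes full (size 3)? YES. All classes cover every point? YES.
Resolvable? YES.

YES


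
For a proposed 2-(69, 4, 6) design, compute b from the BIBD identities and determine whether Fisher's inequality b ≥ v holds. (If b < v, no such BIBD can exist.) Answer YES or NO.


b = λv(v − 1)/(k(k − 1)) = 6·69·68/(4·3) = 28152/12 = 2346.
Compare with v = 69: b ≥ v, so Fisher's inequality holds.

YES


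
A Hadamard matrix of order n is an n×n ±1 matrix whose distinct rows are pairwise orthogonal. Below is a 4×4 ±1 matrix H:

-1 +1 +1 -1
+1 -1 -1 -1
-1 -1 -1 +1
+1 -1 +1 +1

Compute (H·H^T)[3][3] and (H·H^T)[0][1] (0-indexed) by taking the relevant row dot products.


Row 0 of H: [-1, 1, 1, -1].
Row 1 of H: [1, -1, -1, -1].
Row 3 of H: [1, -1, 1, 1].
(H·H^T)[3][3] = Σ_j H[3][j]·H[3][j] = (1)² + (-1)² + (1)² + (1)² = 1 + 1 + 1 + 1 = 4.
(H·H^T)[0][1] = Σ_j H[0][j]·H[1][j] = (-1)·(1) + (1)·(-1) + (1)·(-1) + (-1)·(-1) = -1 + -1 + -1 + 1 = -2.
Rows 0 and 1 are not orthogonal (dot product = -2 ≠ 0), so H is not a Hadamard matrix.

(3,3) entry = 4; (0,1) entry = -2.


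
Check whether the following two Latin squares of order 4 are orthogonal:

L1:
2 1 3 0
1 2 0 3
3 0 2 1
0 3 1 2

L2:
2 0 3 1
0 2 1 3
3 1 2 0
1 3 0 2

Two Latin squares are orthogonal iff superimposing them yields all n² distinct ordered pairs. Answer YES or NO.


Form the n² = 16 superimposed pairs (L1[i][j], L2[i][j]), row by row (rows and columns indexed from 0):
row 0: (2,2) (1,0) (3,3) (0,1)
row 1: (1,0) (2,2) (0,1) (3,3)
row 2: (3,3) (0,1) (2,2) (1,0)
row 3: (0,1) (3,3) (1,0) (2,2)
Orthogonality requires all 16 pairs distinct.
But the pair (1,0) repeats: cell (0,1) has L1 = 1, L2 = 0, and cell (1,0) has L1 = 1, L2 = 0.
A repeated pair means some other pair never occurs (only 4 distinct pairs out of 16), so the squares are not orthogonal.
Conclusion: NO.

NO


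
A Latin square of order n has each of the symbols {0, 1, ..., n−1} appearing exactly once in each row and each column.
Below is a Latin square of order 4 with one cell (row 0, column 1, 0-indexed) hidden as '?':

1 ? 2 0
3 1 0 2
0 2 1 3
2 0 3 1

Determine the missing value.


Row 0 contains symbols [0, 1, 2] — missing [3].
Column 1 contains symbols [0, 1, 2] — missing [3].
The missing symbol must appear in both missing sets; intersection = [3].
Therefore the hidden value is 3.

Missing value = 3.


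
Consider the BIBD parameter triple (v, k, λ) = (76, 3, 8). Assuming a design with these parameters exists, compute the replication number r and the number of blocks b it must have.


Any 2-(v, k, λ) BIBD satisfies two necessary conditions:
  (i)  Each point sits in r blocks, and counting incidences through any fixed point gives r(k − 1) = λ(v − 1), so r = λ(v − 1)/(k − 1).
  (ii) Total incidences bk = vr, so b = vr/k.
Step 1: r = λ(v − 1)/(k − 1) = 8·(76 − 1)/(3 − 1) = 8·75/2 = 600/2 = 300.
Step 2: b = vr/k = 76·300/3 = 22800/3 = 7600.
Check integrality: r = 300 ∈ Z ✓, b = 7600 ∈ Z ✓.
(These identities are necessary conditions: they determine r and b for any design with these parameters, but do not by themselves prove that one exists.)

r = 300, b = 7600.


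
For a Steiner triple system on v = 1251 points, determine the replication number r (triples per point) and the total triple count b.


An STS(v) is a 2-(v, 3, 1) BIBD: block size k = 3, λ = 1.
Replication: r(k − 1) = λ(v − 1) ⇒ r·2 = 1251 − 1 = 1250 ⇒ r = 625.
Block count: bk = vr ⇒ b·3 = 1251·625 = 781875 ⇒ b = 260625.
(Check via b = v(v − 1)/6 = 1251·1250/6 = 1563750/6 = 260625.)

r = 625, b = 260625.


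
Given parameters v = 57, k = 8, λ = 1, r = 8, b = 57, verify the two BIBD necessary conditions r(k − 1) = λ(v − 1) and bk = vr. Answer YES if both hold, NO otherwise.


Condition (i): r(k − 1) = 8·7 = 56; λ(v − 1) = 1·56 = 56. Match? YES.
Condition (ii): bk = 57·8 = 456; vr = 57·8 = 456. Match? YES.
Both conditions hold? YES.

YES


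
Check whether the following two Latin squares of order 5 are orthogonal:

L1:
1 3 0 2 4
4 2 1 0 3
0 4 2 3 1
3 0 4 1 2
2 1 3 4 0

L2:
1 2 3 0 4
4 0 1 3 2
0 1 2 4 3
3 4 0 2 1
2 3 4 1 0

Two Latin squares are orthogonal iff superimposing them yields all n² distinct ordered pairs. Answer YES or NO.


Form the n² = 25 superimposed pairs (L1[i][j], L2[i][j]), row by row (rows and columns indexed from 0):
row 0: (1,1) (3,2) (0,3) (2,0) (4,4)
row 1: (4,4) (2,0) (1,1) (0,3) (3,2)
row 2: (0,0) (4,1) (2,2) (3,4) (1,3)
row 3: (3,3) (0,4) (4,0) (1,2) (2,1)
row 4: (2,2) (1,3) (3,4) (4,1) (0,0)
Orthogonality requires all 25 pairs distinct.
But the pair (4,4) repeats: cell (0,4) has L1 = 4, L2 = 4, and cell (1,0) has L1 = 4, L2 = 4.
A repeated pair means some other pair never occurs (only 15 distinct pairs out of 25), so the squares are not orthogonal.
Conclusion: NO.

NO


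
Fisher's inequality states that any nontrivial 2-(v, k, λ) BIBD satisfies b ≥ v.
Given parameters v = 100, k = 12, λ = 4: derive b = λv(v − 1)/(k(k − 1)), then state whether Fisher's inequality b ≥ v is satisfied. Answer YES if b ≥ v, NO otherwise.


b = λv(v − 1)/(k(k − 1)) = 4·100·99/(12·11) = 39600/132 = 300.
Compare with v = 100: b ≥ v, so Fisher's inequality holds.

YES


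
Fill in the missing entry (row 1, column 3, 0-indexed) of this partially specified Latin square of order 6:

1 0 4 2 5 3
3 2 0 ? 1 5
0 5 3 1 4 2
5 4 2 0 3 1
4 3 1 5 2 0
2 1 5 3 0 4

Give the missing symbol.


Row 1 contains symbols [0, 1, 2, 3, 5] — missing [4].
Column 3 contains symbols [0, 1, 2, 3, 5] — missing [4].
The missing symbol must appear in both missing sets; intersection = [4].
Therefore the hidden value is 4.

Missing value = 4.


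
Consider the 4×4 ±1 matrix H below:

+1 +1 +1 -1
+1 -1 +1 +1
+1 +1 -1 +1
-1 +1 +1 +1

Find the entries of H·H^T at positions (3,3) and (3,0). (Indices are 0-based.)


Row 0 of H: [1, 1, 1, -1].
Row 3 of H: [-1, 1, 1, 1].
(H·H^T)[3][3] = Σ_j H[3][j]·H[3][j] = (-1)² + (1)² + (1)² + (1)² = 1 + 1 + 1 + 1 = 4.
(H·H^T)[3][0] = Σ_j H[3][j]·H[0][j] = (-1)·(1) + (1)·(1) + (1)·(1) + (1)·(-1) = -1 + 1 + 1 + -1 = 0.
So rows 3 and 0 are orthogonal; the diagonal entry equals n = 4.

(3,3) entry = 4; (3,0) entry = 0.


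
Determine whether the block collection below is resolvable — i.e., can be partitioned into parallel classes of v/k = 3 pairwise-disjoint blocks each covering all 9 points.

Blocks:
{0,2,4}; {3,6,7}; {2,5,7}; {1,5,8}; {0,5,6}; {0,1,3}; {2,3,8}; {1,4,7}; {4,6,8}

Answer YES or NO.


v = 9, block size k = 3, number of blocks = 9.
For resolvability, blocks must partition into parallel classes of size v/k = 3.
Total blocks must therefore be a multiple of 3: 9 = 3·3 + 0 ⇒ divisible ✓.
Greedy packing gives 3 candidate class(es). Each should be a full parallel class (size 3, covers all 9 points).
  Class 1 (3 blocks): {0,2,4}; {3,6,7}; {1,5,8}. Points covered: [0, 1, 2, 3, 4, 5, 6, 7, 8].
  Class 2 (3 blocks): {2,5,7}; {0,1,3}; {4,6,8}. Points covered: [0, 1, 2, 3, 4, 5, 6, 7, 8].
  Class 3 (3 blocks): {0,5,6}; {2,3,8}; {1,4,7}. Points covered: [0, 1, 2, 3, 4, 5, 6, 7, 8].
All classes full (size 3)? YES. All classes cover every point? YES.
Resolvable? YES.

YES


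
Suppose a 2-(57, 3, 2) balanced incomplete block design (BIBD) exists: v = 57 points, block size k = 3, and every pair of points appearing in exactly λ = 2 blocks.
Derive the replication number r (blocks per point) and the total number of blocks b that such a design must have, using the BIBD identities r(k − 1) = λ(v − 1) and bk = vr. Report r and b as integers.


Any 2-(v, k, λ) BIBD satisfies two necessary conditions:
  (i)  Each point sits in r blocks, and counting incidences through any fixed point gives r(k − 1) = λ(v − 1), so r = λ(v − 1)/(k − 1).
  (ii) Total incidences bk = vr, so b = vr/k.
Step 1: r = λ(v − 1)/(k − 1) = 2·(57 − 1)/(3 − 1) = 2·56/2 = 112/2 = 56.
Step 2: b = vr/k = 57·56/3 = 3192/3 = 1064.
Check integrality: r = 56 ∈ Z ✓, b = 1064 ∈ Z ✓.
(These identities are necessary conditions: they determine r and b for any design with these parameters, but do not by themselves prove that one exists.)

r = 56, b = 1064.


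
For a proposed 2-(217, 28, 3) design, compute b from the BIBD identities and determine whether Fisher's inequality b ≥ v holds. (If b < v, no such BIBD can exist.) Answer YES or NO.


b = λv(v − 1)/(k(k − 1)) = 3·217·216/(28·27) = 140616/756 = 186.
Compare with v = 217: b < v, so Fisher's inequality fails.

NO


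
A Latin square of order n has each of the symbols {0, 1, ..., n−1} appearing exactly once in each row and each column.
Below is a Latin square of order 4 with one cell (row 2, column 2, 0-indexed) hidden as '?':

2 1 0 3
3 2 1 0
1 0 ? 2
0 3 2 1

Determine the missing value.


Row 2 contains symbols [0, 1, 2] — missing [3].
Column 2 contains symbols [0, 1, 2] — missing [3].
The missing symbol must appear in both missing sets; intersection = [3].
Therefore the hidden value is 3.

Missing value = 3.


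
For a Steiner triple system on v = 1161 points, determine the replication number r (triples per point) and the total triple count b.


An STS(v) is a 2-(v, 3, 1) BIBD: block size k = 3, λ = 1.
Replication: r(k − 1) = λ(v − 1) ⇒ r·2 = 1161 − 1 = 1160 ⇒ r = 580.
Block count: b = v(v − 1)/6 = 1161·1160/6 = 1346760/6 = 224460.

r = 580, b = 224460.


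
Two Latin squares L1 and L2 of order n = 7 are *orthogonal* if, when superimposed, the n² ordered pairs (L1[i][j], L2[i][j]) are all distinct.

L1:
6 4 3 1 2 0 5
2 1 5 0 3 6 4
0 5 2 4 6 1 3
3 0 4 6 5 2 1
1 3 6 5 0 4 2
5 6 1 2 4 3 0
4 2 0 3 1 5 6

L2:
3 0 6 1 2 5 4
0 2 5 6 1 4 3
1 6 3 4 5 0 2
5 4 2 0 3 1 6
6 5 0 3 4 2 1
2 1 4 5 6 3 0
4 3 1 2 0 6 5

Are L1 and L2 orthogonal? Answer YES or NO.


Form the n² = 49 superimposed pairs (L1[i][j], L2[i][j]), row by row (rows and columns indexed from 0):
row 0: (6,3) (4,0) (3,6) (1,1) (2,2) (0,5) (5,4)
row 1: (2,0) (1,2) (5,5) (0,6) (3,1) (6,4) (4,3)
row 2: (0,1) (5,6) (2,3) (4,4) (6,5) (1,0) (3,2)
row 3: (3,5) (0,4) (4,2) (6,0) (5,3) (2,1) (1,6)
row 4: (1,6) (3,5) (6,0) (5,3) (0,4) (4,2) (2,1)
row 5: (5,2) (6,1) (1,4) (2,5) (4,6) (3,3) (0,0)
row 6: (4,4) (2,3) (0,1) (3,2) (1,0) (5,6) (6,5)
Orthogonality requires all 49 pairs distinct.
But the pair (1,6) repeats: cell (3,6) has L1 = 1, L2 = 6, and cell (4,0) has L1 = 1, L2 = 6.
A repeated pair means some other pair never occurs (only 35 distinct pairs out of 49), so the squares are not orthogonal.
Conclusion: NO.

NO


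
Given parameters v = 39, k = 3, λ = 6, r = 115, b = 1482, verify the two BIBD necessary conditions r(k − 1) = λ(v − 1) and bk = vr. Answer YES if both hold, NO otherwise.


Condition (i): r(k − 1) = 115·2 = 230; λ(v − 1) = 6·38 = 228. Match? NO.
Condition (ii): bk = 1482·3 = 4446; vr = 39·115 = 4485. Match? NO.
Both conditions hold? NO.

NO


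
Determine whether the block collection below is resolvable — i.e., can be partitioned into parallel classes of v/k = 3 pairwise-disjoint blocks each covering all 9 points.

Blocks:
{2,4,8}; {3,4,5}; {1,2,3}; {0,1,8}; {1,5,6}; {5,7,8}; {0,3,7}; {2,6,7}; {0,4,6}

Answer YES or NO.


v = 9, block size k = 3, number of blocks = 9.
For resolvability, blocks must partition into parallel classes of size v/k = 3.
Total blocks must therefore be a multiple of 3: 9 = 3·3 + 0 ⇒ divisible ✓.
Greedy packing gives 3 candidate class(es). Each should be a full parallel class (size 3, covers all 9 points).
  Class 1 (3 blocks): {2,4,8}; {1,5,6}; {0,3,7}. Points covered: [0, 1, 2, 3, 4, 5, 6, 7, 8].
  Class 2 (3 blocks): {3,4,5}; {0,1,8}; {2,6,7}. Points covered: [0, 1, 2, 3, 4, 5, 6, 7, 8].
  Class 3 (3 blocks): {1,2,3}; {5,7,8}; {0,4,6}. Points covered: [0, 1, 2, 3, 4, 5, 6, 7, 8].
All classes full (size 3)? YES. All classes cover every point? YES.
Resolvable? YES.

YES


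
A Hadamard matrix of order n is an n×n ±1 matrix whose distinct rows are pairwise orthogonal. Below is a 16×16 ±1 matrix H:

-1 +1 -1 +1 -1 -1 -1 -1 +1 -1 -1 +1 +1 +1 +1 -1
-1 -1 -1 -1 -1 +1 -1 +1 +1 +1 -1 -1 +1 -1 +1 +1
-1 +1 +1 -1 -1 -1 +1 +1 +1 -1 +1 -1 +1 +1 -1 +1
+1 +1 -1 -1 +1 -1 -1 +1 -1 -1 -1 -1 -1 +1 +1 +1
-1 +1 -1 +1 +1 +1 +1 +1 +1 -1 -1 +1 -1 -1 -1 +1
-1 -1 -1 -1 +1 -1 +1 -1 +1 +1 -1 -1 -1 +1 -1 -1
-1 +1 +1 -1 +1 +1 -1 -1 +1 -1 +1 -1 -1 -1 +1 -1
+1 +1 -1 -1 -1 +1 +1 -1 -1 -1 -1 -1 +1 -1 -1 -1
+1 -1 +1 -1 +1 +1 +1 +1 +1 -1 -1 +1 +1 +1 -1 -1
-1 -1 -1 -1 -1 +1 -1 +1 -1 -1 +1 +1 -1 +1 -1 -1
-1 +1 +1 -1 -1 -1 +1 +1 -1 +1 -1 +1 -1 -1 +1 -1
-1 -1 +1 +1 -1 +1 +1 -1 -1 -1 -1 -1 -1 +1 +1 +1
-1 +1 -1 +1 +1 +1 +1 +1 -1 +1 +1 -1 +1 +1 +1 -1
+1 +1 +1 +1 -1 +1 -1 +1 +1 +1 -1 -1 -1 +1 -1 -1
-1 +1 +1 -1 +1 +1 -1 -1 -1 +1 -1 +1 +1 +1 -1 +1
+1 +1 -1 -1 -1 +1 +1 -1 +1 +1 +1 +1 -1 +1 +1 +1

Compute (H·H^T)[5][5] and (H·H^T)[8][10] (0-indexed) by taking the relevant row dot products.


Row 5 of H: [-1, -1, -1, -1, 1, -1, 1, -1, 1, 1, -1, -1, -1, 1, -1, -1].
Row 8 of H: [1, -1, 1, -1, 1, 1, 1, 1, 1, -1, -1, 1, 1, 1, -1, -1].
Row 10 of H: [-1, 1, 1, -1, -1, -1, 1, 1, -1, 1, -1, 1, -1, -1, 1, -1].
(H·H^T)[5][5] = Σ_j H[5][j]·H[5][j] = (-1)² + (-1)² + (-1)² + (-1)² + (1)² + (-1)² + (1)² + (-1)² + (1)² + (1)² + (-1)² + (-1)² + (-1)² + (1)² + (-1)² + (-1)² = 1 + 1 + 1 + 1 + 1 + 1 + 1 + 1 + 1 + 1 + 1 + 1 + 1 + 1 + 1 + 1 = 16.
(H·H^T)[8][10] = Σ_j H[8][j]·H[10][j] = (1)·(-1) + (-1)·(1) + (1)·(1) + (-1)·(-1) + (1)·(-1) + (1)·(-1) + (1)·(1) + (1)·(1) + (1)·(-1) + (-1)·(1) + (-1)·(-1) + (1)·(1) + (1)·(-1) + (1)·(-1) + (-1)·(1) + (-1)·(-1) = -1 + -1 + 1 + 1 + -1 + -1 + 1 + 1 + -1 + -1 + 1 + 1 + -1 + -1 + -1 + 1 = -2.
Rows 8 and 10 are not orthogonal (dot product = -2 ≠ 0), so H is not a Hadamard matrix.

(5,5) entry = 16; (8,10) entry = -2.


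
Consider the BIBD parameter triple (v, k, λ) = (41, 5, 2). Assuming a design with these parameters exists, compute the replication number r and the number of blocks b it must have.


Any 2-(v, k, λ) BIBD satisfies two necessary conditions:
  (i)  Each point sits in r blocks, and counting incidences through any fixed point gives r(k − 1) = λ(v − 1), so r = λ(v − 1)/(k − 1).
  (ii) Total incidences bk = vr, so b = vr/k.
Step 1: r = λ(v − 1)/(k − 1) = 2·(41 − 1)/(5 − 1) = 2·40/4 = 80/4 = 20.
Step 2: b = vr/k = 41·20/5 = 820/5 = 164.
Check integrality: r = 20 ∈ Z ✓, b = 164 ∈ Z ✓.
(These identities are necessary conditions: they determine r and b for any design with these parameters, but do not by themselves prove that one exists.)

r = 20, b = 164.


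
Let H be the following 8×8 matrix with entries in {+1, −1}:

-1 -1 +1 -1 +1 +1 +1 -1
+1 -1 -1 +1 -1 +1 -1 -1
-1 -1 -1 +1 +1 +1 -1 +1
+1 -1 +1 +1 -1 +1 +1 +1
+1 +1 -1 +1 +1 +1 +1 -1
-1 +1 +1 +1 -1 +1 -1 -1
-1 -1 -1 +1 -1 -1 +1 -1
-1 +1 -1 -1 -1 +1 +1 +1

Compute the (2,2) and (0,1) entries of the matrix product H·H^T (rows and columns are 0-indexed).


Row 0 of H: [-1, -1, 1, -1, 1, 1, 1, -1].
Row 1 of H: [1, -1, -1, 1, -1, 1, -1, -1].
Row 2 of H: [-1, -1, -1, 1, 1, 1, -1, 1].
(H·H^T)[2][2] = Σ_j H[2][j]·H[2][j] = (-1)² + (-1)² + (-1)² + (1)² + (1)² + (1)² + (-1)² + (1)² = 1 + 1 + 1 + 1 + 1 + 1 + 1 + 1 = 8.
(H·H^T)[0][1] = Σ_j H[0][j]·H[1][j] = (-1)·(1) + (-1)·(-1) + (1)·(-1) + (-1)·(1) + (1)·(-1) + (1)·(1) + (1)·(-1) + (-1)·(-1) = -1 + 1 + -1 + -1 + -1 + 1 + -1 + 1 = -2.
Rows 0 and 1 are not orthogonal (dot product = -2 ≠ 0), so H is not a Hadamard matrix.

(2,2) entry = 8; (0,1) entry = -2.


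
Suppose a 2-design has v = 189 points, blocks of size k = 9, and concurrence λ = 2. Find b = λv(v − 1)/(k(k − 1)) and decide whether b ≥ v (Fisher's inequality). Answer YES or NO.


r = λ(v − 1)/(k − 1) = 2·188/8 = 47.
b = vr/k = 189·47/9 = 987.
Fisher's inequality: b ≥ v ⇔ 987 ≥ 189? YES.

YES


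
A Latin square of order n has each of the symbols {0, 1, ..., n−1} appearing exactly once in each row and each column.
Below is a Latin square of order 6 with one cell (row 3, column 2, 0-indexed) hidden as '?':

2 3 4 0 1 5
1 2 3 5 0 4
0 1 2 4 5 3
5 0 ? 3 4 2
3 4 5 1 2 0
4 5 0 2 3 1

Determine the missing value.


Row 3 contains symbols [0, 2, 3, 4, 5] — missing [1].
Column 2 contains symbols [0, 2, 3, 4, 5] — missing [1].
The missing symbol must appear in both missing sets; intersection = [1].
Therefore the hidden value is 1.

Missing value = 1.


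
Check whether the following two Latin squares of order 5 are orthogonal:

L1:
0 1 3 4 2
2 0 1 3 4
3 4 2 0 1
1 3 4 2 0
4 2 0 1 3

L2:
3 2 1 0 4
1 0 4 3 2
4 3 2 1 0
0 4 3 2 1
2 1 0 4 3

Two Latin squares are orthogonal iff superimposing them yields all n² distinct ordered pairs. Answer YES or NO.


Form the n² = 25 superimposed pairs (L1[i][j], L2[i][j]), row by row (rows and columns indexed from 0):
row 0: (0,3) (1,2) (3,1) (4,0) (2,4)
row 1: (2,1) (0,0) (1,4) (3,3) (4,2)
row 2: (3,4) (4,3) (2,2) (0,1) (1,0)
row 3: (1,0) (3,4) (4,3) (2,2) (0,1)
row 4: (4,2) (2,1) (0,0) (1,4) (3,3)
Orthogonality requires all 25 pairs distinct.
But the pair (1,0) repeats: cell (2,4) has L1 = 1, L2 = 0, and cell (3,0) has L1 = 1, L2 = 0.
A repeated pair means some other pair never occurs (only 15 distinct pairs out of 25), so the squares are not orthogonal.
Conclusion: NO.

NO


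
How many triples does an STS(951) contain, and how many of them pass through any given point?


An STS(v) is a 2-(v, 3, 1) BIBD: block size k = 3, λ = 1.
Replication: r(k − 1) = λ(v − 1) ⇒ r·2 = 951 − 1 = 950 ⇒ r = 475.
Block count: b = v(v − 1)/6 = 951·950/6 = 903450/6 = 150575.

r = 475, b = 150575.


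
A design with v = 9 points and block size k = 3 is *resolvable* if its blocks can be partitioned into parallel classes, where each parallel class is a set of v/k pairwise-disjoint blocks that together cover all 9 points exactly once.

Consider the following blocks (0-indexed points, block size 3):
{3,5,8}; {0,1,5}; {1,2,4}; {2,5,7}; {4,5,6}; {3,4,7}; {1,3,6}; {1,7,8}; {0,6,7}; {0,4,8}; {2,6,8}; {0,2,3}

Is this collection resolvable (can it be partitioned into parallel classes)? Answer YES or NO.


v = 9, block size k = 3, number of blocks = 12.
For resolvability, blocks must partition into parallel classes of size v/k = 3.
Total blocks must therefore be a multiple of 3: 12 = 3·4 + 0 ⇒ divisible ✓.
Greedy packing gives 4 candidate class(es). Each should be a full parallel class (size 3, covers all 9 points).
  Class 1 (3 blocks): {3,5,8}; {1,2,4}; {0,6,7}. Points covered: [0, 1, 2, 3, 4, 5, 6, 7, 8].
  Class 2 (3 blocks): {0,1,5}; {3,4,7}; {2,6,8}. Points covered: [0, 1, 2, 3, 4, 5, 6, 7, 8].
  Class 3 (3 blocks): {2,5,7}; {1,3,6}; {0,4,8}. Points covered: [0, 1, 2, 3, 4, 5, 6, 7, 8].
  Class 4 (3 blocks): {4,5,6}; {1,7,8}; {0,2,3}. Points covered: [0, 1, 2, 3, 4, 5, 6, 7, 8].
All classes full (size 3)? YES. All classes cover every point? YES.
Resolvable? YES.

YES


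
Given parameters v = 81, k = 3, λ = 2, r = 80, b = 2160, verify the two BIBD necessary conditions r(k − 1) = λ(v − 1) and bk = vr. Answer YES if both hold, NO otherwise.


Condition (i): r(k − 1) = 80·2 = 160; λ(v − 1) = 2·80 = 160. Match? YES.
Condition (ii): bk = 2160·3 = 6480; vr = 81·80 = 6480. Match? YES.
Both conditions hold? YES.

YES


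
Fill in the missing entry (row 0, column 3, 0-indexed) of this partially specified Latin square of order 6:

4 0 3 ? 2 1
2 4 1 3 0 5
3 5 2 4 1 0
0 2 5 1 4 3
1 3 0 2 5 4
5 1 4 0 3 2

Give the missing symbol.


Row 0 contains symbols [0, 1, 2, 3, 4] — missing [5].
Column 3 contains symbols [0, 1, 2, 3, 4] — missing [5].
The missing symbol must appear in both missing sets; intersection = [5].
Therefore the hidden value is 5.

Missing value = 5.


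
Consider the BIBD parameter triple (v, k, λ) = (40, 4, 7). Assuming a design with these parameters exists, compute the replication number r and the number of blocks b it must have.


Any 2-(v, k, λ) BIBD satisfies two necessary conditions:
  (i)  Each point sits in r blocks, and counting incidences through any fixed point gives r(k − 1) = λ(v − 1), so r = λ(v − 1)/(k − 1).
  (ii) Total incidences bk = vr, so b = vr/k.
Step 1: r = λ(v − 1)/(k − 1) = 7·(40 − 1)/(4 − 1) = 7·39/3 = 273/3 = 91.
Step 2: b = vr/k = 40·91/4 = 3640/4 = 910.
Check integrality: r = 91 ∈ Z ✓, b = 910 ∈ Z ✓.
(These identities are necessary conditions: they determine r and b for any design with these parameters, but do not by themselves prove that one exists.)

r = 91, b = 910.


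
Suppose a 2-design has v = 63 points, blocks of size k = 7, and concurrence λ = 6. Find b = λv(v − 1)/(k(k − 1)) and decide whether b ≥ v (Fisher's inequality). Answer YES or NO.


r = λ(v − 1)/(k − 1) = 6·62/6 = 62.
b = vr/k = 63·62/7 = 558.
Fisher's inequality: b ≥ v ⇔ 558 ≥ 63? YES.

YES


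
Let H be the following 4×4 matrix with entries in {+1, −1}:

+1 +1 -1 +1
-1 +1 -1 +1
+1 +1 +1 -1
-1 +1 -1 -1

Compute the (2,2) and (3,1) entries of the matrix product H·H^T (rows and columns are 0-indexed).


Row 1 of H: [-1, 1, -1, 1].
Row 2 of H: [1, 1, 1, -1].
Row 3 of H: [-1, 1, -1, -1].
(H·H^T)[2][2] = Σ_j H[2][j]·H[2][j] = (1)² + (1)² + (1)² + (-1)² = 1 + 1 + 1 + 1 = 4.
(H·H^T)[3][1] = Σ_j H[3][j]·H[1][j] = (-1)·(-1) + (1)·(1) + (-1)·(-1) + (-1)·(1) = 1 + 1 + 1 + -1 = 2.
Rows 3 and 1 are not orthogonal (dot product = 2 ≠ 0), so H is not a Hadamard matrix.

(2,2) entry = 4; (3,1) entry = 2.


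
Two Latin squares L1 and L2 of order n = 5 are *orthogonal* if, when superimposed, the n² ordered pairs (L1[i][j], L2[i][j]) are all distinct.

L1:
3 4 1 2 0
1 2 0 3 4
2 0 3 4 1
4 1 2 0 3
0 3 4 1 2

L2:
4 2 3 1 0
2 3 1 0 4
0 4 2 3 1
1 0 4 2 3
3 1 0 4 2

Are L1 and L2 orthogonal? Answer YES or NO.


Form the n² = 25 superimposed pairs (L1[i][j], L2[i][j]), row by row (rows and columns indexed from 0):
row 0: (3,4) (4,2) (1,3) (2,1) (0,0)
row 1: (1,2) (2,3) (0,1) (3,0) (4,4)
row 2: (2,0) (0,4) (3,2) (4,3) (1,1)
row 3: (4,1) (1,0) (2,4) (0,2) (3,3)
row 4: (0,3) (3,1) (4,0) (1,4) (2,2)
Orthogonality requires all 25 pairs distinct.
Check by first coordinate: for each symbol s of L1, list the L2 entries in the n cells where L1 = s; they must all differ.
  L1 = 0: L2 entries (in reading order) 0, 1, 4, 2, 3 — all 5 distinct ✓
  L1 = 1: L2 entries (in reading order) 3, 2, 1, 0, 4 — all 5 distinct ✓
  L1 = 2: L2 entries (in reading order) 1, 3, 0, 4, 2 — all 5 distinct ✓
  L1 = 3: L2 entries (in reading order) 4, 0, 2, 3, 1 — all 5 distinct ✓
  L1 = 4: L2 entries (in reading order) 2, 4, 3, 1, 0 — all 5 distinct ✓
Every symbol of L1 meets every symbol of L2 exactly once, so all 25 pairs are distinct (25 of 25).
Conclusion: YES.

YES


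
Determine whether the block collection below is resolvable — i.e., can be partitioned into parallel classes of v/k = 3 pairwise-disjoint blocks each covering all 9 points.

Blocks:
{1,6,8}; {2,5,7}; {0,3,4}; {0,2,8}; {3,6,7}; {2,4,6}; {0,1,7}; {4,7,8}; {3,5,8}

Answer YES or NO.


v = 9, block size k = 3, number of blocks = 9.
For resolvability, blocks must partition into parallel classes of size v/k = 3.
Total blocks must therefore be a multiple of 3: 9 = 3·3 + 0 ⇒ divisible ✓.
Consider block {0,2,8}. The only other block(s) in the collection disjoint from it are {3,6,7} — just 1 block(s). Any parallel class containing {0,2,8} would need 2 other blocks each disjoint from it, so no parallel class of size 3 can contain {0,2,8}.
Since every block must belong to some parallel class in a resolution, the collection cannot be partitioned into parallel classes.
Resolvable? NO.

NO


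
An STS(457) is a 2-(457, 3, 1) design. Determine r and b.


An STS(v) is a 2-(v, 3, 1) BIBD: block size k = 3, λ = 1.
Replication: r(k − 1) = λ(v − 1) ⇒ r·2 = 457 − 1 = 456 ⇒ r = 228.
Block count: b = v(v − 1)/6 = 457·456/6 = 208392/6 = 34732.
(Check via bk = vr: 34732·3 = 104196 = 457·228 = 104196 ✓.)

r = 228, b = 34732.


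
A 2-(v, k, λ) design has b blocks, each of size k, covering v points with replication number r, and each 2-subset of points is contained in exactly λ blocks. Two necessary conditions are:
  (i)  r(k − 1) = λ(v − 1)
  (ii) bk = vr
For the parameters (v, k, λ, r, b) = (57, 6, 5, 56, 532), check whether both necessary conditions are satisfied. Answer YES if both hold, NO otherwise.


Condition (i): r(k − 1) = 56·5 = 280; λ(v − 1) = 5·56 = 280. Match? YES.
Condition (ii): bk = 532·6 = 3192; vr = 57·56 = 3192. Match? YES.
Both conditions hold? YES.

YES


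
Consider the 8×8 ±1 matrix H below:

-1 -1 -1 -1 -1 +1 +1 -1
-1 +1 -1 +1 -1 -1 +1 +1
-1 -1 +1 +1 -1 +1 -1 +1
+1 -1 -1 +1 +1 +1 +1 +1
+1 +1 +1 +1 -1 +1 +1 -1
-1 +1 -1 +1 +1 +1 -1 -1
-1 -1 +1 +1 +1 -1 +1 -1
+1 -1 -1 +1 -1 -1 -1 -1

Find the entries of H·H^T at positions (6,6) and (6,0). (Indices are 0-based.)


Row 0 of H: [-1, -1, -1, -1, -1, 1, 1, -1].
Row 6 of H: [-1, -1, 1, 1, 1, -1, 1, -1].
(H·H^T)[6][6] = Σ_j H[6][j]·H[6][j] = (-1)² + (-1)² + (1)² + (1)² + (1)² + (-1)² + (1)² + (-1)² = 1 + 1 + 1 + 1 + 1 + 1 + 1 + 1 = 8.
(H·H^T)[6][0] = Σ_j H[6][j]·H[0][j] = (-1)·(-1) + (-1)·(-1) + (1)·(-1) + (1)·(-1) + (1)·(-1) + (-1)·(1) + (1)·(1) + (-1)·(-1) = 1 + 1 + -1 + -1 + -1 + -1 + 1 + 1 = 0.
So rows 6 and 0 are orthogonal; the diagonal entry equals n = 8.

(6,6) entry = 8; (6,0) entry = 0.


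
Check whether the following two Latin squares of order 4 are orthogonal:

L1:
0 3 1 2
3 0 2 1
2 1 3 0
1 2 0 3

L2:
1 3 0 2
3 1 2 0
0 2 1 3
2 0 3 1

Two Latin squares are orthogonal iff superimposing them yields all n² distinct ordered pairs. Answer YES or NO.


Form the n² = 16 superimposed pairs (L1[i][j], L2[i][j]), row by row (rows and columns indexed from 0):
row 0: (0,1) (3,3) (1,0) (2,2)
row 1: (3,3) (0,1) (2,2) (1,0)
row 2: (2,0) (1,2) (3,1) (0,3)
row 3: (1,2) (2,0) (0,3) (3,1)
Orthogonality requires all 16 pairs distinct.
But the pair (3,3) repeats: cell (0,1) has L1 = 3, L2 = 3, and cell (1,0) has L1 = 3, L2 = 3.
A repeated pair means some other pair never occurs (only 8 distinct pairs out of 16), so the squares are not orthogonal.
Conclusion: NO.

NO


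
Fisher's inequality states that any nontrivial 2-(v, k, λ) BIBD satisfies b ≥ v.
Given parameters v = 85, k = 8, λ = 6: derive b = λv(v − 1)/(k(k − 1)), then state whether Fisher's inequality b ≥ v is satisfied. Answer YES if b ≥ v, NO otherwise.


r = λ(v − 1)/(k − 1) = 6·84/7 = 72.
b = vr/k = 85·72/8 = 765.
Fisher's inequality: b ≥ v ⇔ 765 ≥ 85? YES.

YES


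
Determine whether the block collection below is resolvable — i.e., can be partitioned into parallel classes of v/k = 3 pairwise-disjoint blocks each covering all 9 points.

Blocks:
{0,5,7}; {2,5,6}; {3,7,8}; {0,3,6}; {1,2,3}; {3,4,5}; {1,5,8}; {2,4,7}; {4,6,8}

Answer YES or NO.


v = 9, block size k = 3, number of blocks = 9.
For resolvability, blocks must partition into parallel classes of size v/k = 3.
Total blocks must therefore be a multiple of 3: 9 = 3·3 + 0 ⇒ divisible ✓.
Consider block {2,5,6}. The only other block(s) in the collection disjoint from it are {3,7,8} — just 1 block(s). Any parallel class containing {2,5,6} would need 2 other blocks each disjoint from it, so no parallel class of size 3 can contain {2,5,6}.
Since every block must belong to some parallel class in a resolution, the collection cannot be partitioned into parallel classes.
Resolvable? NO.

NO


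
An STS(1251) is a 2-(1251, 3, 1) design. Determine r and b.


An STS(v) is a 2-(v, 3, 1) BIBD: block size k = 3, λ = 1.
Replication: r(k − 1) = λ(v − 1) ⇒ r·2 = 1251 − 1 = 1250 ⇒ r = 625.
Block count: bk = vr ⇒ b·3 = 1251·625 = 781875 ⇒ b = 260625.

r = 625, b = 260625.


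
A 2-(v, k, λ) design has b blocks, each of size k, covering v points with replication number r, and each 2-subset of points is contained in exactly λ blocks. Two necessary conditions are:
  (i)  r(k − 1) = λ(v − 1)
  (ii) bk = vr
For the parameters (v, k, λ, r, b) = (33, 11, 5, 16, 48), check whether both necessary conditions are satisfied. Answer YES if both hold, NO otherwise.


Condition (i): r(k − 1) = 16·10 = 160; λ(v − 1) = 5·32 = 160. Match? YES.
Condition (ii): bk = 48·11 = 528; vr = 33·16 = 528. Match? YES.
Both conditions hold? YES.

YES


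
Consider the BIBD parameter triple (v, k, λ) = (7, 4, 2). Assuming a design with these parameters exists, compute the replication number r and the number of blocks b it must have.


Any 2-(v, k, λ) BIBD satisfies two necessary conditions:
  (i)  Each point sits in r blocks, and counting incidences through any fixed point gives r(k − 1) = λ(v − 1), so r = λ(v − 1)/(k − 1).
  (ii) Total incidences bk = vr, so b = vr/k.
Step 1: r = λ(v − 1)/(k − 1) = 2·(7 − 1)/(4 − 1) = 2·6/3 = 12/3 = 4.
Step 2: b = vr/k = 7·4/4 = 28/4 = 7.
Check integrality: r = 4 ∈ Z ✓, b = 7 ∈ Z ✓.
(These identities are necessary conditions: they determine r and b for any design with these parameters, but do not by themselves prove that one exists.)

r = 4, b = 7.


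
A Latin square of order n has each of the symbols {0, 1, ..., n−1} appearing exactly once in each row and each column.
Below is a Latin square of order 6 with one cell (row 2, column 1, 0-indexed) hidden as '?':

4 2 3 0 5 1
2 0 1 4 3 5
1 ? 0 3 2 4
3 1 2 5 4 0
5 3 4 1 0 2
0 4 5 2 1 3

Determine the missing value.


Row 2 contains symbols [0, 1, 2, 3, 4] — missing [5].
Column 1 contains symbols [0, 1, 2, 3, 4] — missing [5].
The missing symbol must appear in both missing sets; intersection = [5].
Therefore the hidden value is 5.

Missing value = 5.


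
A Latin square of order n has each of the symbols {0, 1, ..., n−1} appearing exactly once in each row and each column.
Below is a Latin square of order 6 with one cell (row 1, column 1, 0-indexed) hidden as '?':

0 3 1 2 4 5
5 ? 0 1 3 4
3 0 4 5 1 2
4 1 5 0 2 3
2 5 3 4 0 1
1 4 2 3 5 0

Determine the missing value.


Row 1 contains symbols [0, 1, 3, 4, 5] — missing [2].
Column 1 contains symbols [0, 1, 3, 4, 5] — missing [2].
The missing symbol must appear in both missing sets; intersection = [2].
Therefore the hidden value is 2.

Missing value = 2.


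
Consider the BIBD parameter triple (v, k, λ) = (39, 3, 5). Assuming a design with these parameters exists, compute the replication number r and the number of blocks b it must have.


Any 2-(v, k, λ) BIBD satisfies two necessary conditions:
  (i)  Each point sits in r blocks, and counting incidences through any fixed point gives r(k − 1) = λ(v − 1), so r = λ(v − 1)/(k − 1).
  (ii) Total incidences bk = vr, so b = vr/k.
Step 1: r = λ(v − 1)/(k − 1) = 5·(39 − 1)/(3 − 1) = 5·38/2 = 190/2 = 95.
Step 2: b = vr/k = 39·95/3 = 3705/3 = 1235.
Check integrality: r = 95 ∈ Z ✓, b = 1235 ∈ Z ✓.
(These identities are necessary conditions: they determine r and b for any design with these parameters, but do not by themselves prove that one exists.)

r = 95, b = 1235.


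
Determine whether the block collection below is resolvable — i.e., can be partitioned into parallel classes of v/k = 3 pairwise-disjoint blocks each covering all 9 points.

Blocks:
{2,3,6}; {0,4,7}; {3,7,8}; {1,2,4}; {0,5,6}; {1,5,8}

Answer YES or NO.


v = 9, block size k = 3, number of blocks = 6.
For resolvability, blocks must partition into parallel classes of size v/k = 3.
Total blocks must therefore be a multiple of 3: 6 = 3·2 + 0 ⇒ divisible ✓.
Greedy packing gives 2 candidate class(es). Each should be a full parallel class (size 3, covers all 9 points).
  Class 1 (3 blocks): {2,3,6}; {0,4,7}; {1,5,8}. Points covered: [0, 1, 2, 3, 4, 5, 6, 7, 8].
  Class 2 (3 blocks): {3,7,8}; {1,2,4}; {0,5,6}. Points covered: [0, 1, 2, 3, 4, 5, 6, 7, 8].
All classes full (size 3)? YES. All classes cover every point? YES.
Resolvable? YES.

YES


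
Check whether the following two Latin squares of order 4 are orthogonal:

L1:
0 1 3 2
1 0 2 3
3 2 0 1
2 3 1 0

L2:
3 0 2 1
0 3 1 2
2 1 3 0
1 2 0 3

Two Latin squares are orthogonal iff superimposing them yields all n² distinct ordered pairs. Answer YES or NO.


Form the n² = 16 superimposed pairs (L1[i][j], L2[i][j]), row by row (rows and columns indexed from 0):
row 0: (0,3) (1,0) (3,2) (2,1)
row 1: (1,0) (0,3) (2,1) (3,2)
row 2: (3,2) (2,1) (0,3) (1,0)
row 3: (2,1) (3,2) (1,0) (0,3)
Orthogonality requires all 16 pairs distinct.
But the pair (1,0) repeats: cell (0,1) has L1 = 1, L2 = 0, and cell (1,0) has L1 = 1, L2 = 0.
A repeated pair means some other pair never occurs (only 4 distinct pairs out of 16), so the squares are not orthogonal.
Conclusion: NO.

NO


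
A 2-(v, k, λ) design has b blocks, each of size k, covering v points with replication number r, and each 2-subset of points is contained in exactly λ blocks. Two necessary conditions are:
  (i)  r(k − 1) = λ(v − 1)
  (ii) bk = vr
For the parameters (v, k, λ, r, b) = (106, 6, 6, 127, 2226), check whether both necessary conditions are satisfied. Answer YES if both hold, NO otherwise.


Condition (i): r(k − 1) = 127·5 = 635; λ(v − 1) = 6·105 = 630. Match? NO.
Condition (ii): bk = 2226·6 = 13356; vr = 106·127 = 13462. Match? NO.
Both conditions hold? NO.

NO


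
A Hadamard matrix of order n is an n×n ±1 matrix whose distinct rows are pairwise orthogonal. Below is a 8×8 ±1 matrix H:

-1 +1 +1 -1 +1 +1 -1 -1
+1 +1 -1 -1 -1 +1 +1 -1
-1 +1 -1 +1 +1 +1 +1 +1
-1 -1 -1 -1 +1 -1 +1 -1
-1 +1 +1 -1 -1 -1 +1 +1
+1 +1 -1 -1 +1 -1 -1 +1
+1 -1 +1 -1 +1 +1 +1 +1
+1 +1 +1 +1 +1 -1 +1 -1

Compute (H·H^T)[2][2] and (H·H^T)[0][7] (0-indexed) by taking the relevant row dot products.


Row 0 of H: [-1, 1, 1, -1, 1, 1, -1, -1].
Row 2 of H: [-1, 1, -1, 1, 1, 1, 1, 1].
Row 7 of H: [1, 1, 1, 1, 1, -1, 1, -1].
(H·H^T)[2][2] = Σ_j H[2][j]·H[2][j] = (-1)² + (1)² + (-1)² + (1)² + (1)² + (1)² + (1)² + (1)² = 1 + 1 + 1 + 1 + 1 + 1 + 1 + 1 = 8.
(H·H^T)[0][7] = Σ_j H[0][j]·H[7][j] = (-1)·(1) + (1)·(1) + (1)·(1) + (-1)·(1) + (1)·(1) + (1)·(-1) + (-1)·(1) + (-1)·(-1) = -1 + 1 + 1 + -1 + 1 + -1 + -1 + 1 = 0.
So rows 0 and 7 are orthogonal; the diagonal entry equals n = 8.

(2,2) entry = 8; (0,7) entry = 0.


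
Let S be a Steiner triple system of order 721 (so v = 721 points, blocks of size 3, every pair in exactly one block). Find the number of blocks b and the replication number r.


An STS(v) is a 2-(v, 3, 1) BIBD: block size k = 3, λ = 1.
Replication: r(k − 1) = λ(v − 1) ⇒ r·2 = 721 − 1 = 720 ⇒ r = 360.
Block count: b = v(v − 1)/6 = 721·720/6 = 519120/6 = 86520.
(Check via bk = vr: 86520·3 = 259560 = 721·360 = 259560 ✓.)

r = 360, b = 86520.


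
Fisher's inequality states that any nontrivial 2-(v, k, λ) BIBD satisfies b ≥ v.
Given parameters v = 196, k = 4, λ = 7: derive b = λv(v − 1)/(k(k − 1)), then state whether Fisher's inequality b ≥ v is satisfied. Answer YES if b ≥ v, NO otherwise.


b = λv(v − 1)/(k(k − 1)) = 7·196·195/(4·3) = 267540/12 = 22295.
Compare with v = 196: b ≥ v, so Fisher's inequality holds.

YES
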